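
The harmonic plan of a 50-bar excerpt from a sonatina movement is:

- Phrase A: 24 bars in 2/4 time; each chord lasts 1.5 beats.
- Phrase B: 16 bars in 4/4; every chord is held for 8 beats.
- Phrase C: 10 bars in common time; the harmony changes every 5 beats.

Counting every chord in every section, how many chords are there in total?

48 chords

A: 24 bars × 2 beats = 48 beats; 1.5 beats/chord → 32 chords.
B: 16 bars × 4 beats = 64 beats; 8 beats/chord → 8 chords.
C: 10 bars × 4 beats = 40 beats; 5 beats/chord → 8 chords.
Total: 32 + 8 + 8 = 48.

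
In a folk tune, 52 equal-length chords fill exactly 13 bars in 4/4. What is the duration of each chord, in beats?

13 bars × 4 beats/bar = 52 beats total.
52 beats ÷ 52 chords = 1 beats per chord.
(That is a quarter note.)

1 beat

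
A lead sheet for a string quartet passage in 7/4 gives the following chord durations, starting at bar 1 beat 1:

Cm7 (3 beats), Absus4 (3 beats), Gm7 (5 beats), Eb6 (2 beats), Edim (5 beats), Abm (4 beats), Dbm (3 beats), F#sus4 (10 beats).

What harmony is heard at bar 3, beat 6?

Abm

Beat 6 of bar 3 is beat (3−1)×7 + 6 = 20 overall.
Running totals: Cm7 ends at 3, Absus4 ends at 6, Gm7 ends at 11, Eb6 ends at 13, Edim ends at 18, Abm ends at 22.
Beat 20 falls within Abm.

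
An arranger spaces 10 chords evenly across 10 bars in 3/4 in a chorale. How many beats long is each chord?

10 bars × 3 beats/bar = 30 beats total.
30 beats ÷ 10 chords = 3 beats per chord.
(That is a dotted half note.)

3 beats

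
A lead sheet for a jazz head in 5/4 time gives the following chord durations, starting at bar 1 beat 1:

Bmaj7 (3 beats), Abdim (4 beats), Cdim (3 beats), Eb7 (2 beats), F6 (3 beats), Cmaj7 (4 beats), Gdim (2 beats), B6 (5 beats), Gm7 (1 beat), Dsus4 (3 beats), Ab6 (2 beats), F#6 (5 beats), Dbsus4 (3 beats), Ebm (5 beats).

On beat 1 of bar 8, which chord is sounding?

F#6

Beat 1 of bar 8 is beat (8−1)×5 + 1 = 36 overall.
Running totals: Bmaj7 ends at 3, Abdim ends at 7, Cdim ends at 10, Eb7 ends at 12, F6 ends at 15, Cmaj7 ends at 19, Gdim ends at 21, B6 ends at 26, Gm7 ends at 27, Dsus4 ends at 30, Ab6 ends at 32, F#6 ends at 37.
Beat 36 falls within F#6.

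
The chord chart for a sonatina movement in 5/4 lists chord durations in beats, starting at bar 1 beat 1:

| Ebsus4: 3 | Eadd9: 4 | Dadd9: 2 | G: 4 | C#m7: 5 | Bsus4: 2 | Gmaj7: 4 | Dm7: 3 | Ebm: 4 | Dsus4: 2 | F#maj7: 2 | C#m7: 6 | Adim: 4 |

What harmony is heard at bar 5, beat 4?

Beat 4 of bar 5 is beat (5−1)×5 + 4 = 24 overall.
Running totals: Ebsus4 ends at 3, Eadd9 ends at 7, Dadd9 ends at 9, G ends at 13, C#m7 ends at 18, Bsus4 ends at 20, Gmaj7 ends at 24.
Beat 24 falls within Gmaj7.

Gmaj7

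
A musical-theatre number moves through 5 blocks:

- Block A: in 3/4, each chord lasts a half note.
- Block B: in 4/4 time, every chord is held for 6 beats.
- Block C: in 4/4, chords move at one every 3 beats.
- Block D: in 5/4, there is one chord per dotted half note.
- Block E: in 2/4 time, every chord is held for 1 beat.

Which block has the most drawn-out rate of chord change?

Block B

A: each chord is 2 beats in 3/4, so 1.5 per bar.
B: each chord is 6 beats in 4/4, so 2/3 per bar.
C: each chord is 3 beats in 4/4, so 4/3 per bar.
D: each chord is 3 beats in 5/4, so 5/3 per bar.
E: each chord is 1 beat in 2/4, so 2 per bar.
Slowest is B at 2/3 chords/bar.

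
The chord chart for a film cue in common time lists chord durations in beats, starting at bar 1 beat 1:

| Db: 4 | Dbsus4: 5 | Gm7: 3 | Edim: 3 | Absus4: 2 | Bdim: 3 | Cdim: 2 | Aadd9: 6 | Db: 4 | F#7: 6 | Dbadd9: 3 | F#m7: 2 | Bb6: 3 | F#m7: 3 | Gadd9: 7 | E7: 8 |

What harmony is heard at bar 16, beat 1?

Beat 1 of bar 16 is beat (16−1)×4 + 1 = 61 overall.
Running totals: Db ends at 4, Dbsus4 ends at 9, Gm7 ends at 12, Edim ends at 15, Absus4 ends at 17, Bdim ends at 20, Cdim ends at 22, Aadd9 ends at 28, Db ends at 32, F#7 ends at 38, Dbadd9 ends at 41, F#m7 ends at 43, Bb6 ends at 46, F#m7 ends at 49, Gadd9 ends at 56, E7 ends at 64.
Beat 61 falls within E7.

E7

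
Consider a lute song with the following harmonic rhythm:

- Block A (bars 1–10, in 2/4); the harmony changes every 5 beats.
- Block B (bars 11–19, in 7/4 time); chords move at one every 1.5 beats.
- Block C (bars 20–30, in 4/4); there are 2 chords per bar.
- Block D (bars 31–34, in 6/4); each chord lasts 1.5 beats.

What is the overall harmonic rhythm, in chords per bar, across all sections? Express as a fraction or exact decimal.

A: 10 bars of 2 beats is 20 beats; at 5 beats each that's 4 chords.
B: 9 bars of 7 beats is 63 beats; at 1.5 beats each that's 42 chords.
C: 11 bars of 4 beats is 44 beats; at 2 beats each that's 22 chords.
D: 4 bars of 6 beats is 24 beats; at 1.5 beats each that's 16 chords.
Overall: 84 chords over 34 bars → 84/34 = 42/17 chords per bar.

42/17 chords per bar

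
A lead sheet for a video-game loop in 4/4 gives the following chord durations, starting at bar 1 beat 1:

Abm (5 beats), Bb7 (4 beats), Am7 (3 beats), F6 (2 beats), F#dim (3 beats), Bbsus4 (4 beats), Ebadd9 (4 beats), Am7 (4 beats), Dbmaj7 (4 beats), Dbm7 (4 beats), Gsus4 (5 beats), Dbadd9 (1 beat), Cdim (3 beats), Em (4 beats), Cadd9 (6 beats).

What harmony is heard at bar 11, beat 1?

Gsus4

Beat 1 of bar 11 is beat (11−1)×4 + 1 = 41 overall.
Running totals: Abm ends at 5, Bb7 ends at 9, Am7 ends at 12, F6 ends at 14, F#dim ends at 17, Bbsus4 ends at 21, Ebadd9 ends at 25, Am7 ends at 29, Dbmaj7 ends at 33, Dbm7 ends at 37, Gsus4 ends at 42.
Beat 41 falls within Gsus4.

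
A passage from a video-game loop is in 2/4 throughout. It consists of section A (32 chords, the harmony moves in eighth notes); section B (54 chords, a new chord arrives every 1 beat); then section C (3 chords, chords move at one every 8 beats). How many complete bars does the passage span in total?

47 bars

A: 32 × 0.5 = 16 beats = 8 bars.
B: 54 × 1 = 54 beats = 27 bars.
C: 3 × 8 = 24 beats = 12 bars.
Total: 8 + 27 + 12 = 47 bars.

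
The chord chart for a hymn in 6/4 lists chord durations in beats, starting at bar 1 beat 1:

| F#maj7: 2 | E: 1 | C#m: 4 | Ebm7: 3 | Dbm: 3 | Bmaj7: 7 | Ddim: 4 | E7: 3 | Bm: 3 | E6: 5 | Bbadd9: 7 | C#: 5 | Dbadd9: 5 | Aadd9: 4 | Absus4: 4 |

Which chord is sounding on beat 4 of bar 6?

Beat 4 of bar 6 is beat (6−1)×6 + 4 = 34 overall.
Running totals: F#maj7 ends at 2, E ends at 3, C#m ends at 7, Ebm7 ends at 10, Dbm ends at 13, Bmaj7 ends at 20, Ddim ends at 24, E7 ends at 27, Bm ends at 30, E6 ends at 35.
Beat 34 falls within E6.

E6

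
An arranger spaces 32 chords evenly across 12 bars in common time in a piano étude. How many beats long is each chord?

1.5 beats

12 bars × 4 beats/bar = 48 beats total.
48 beats ÷ 32 chords = 1.5 beats per chord.
(That is a dotted quarter note.)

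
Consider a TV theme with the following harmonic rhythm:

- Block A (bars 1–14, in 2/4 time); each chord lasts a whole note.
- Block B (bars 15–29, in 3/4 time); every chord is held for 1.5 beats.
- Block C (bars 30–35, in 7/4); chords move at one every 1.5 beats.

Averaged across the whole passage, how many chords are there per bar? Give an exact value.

A: 14 bars of 2 beats is 28 beats; at 4 beats each that's 7 chords.
B: 15 bars of 3 beats is 45 beats; at 1.5 beats each that's 30 chords.
C: 6 bars of 7 beats is 42 beats; at 1.5 beats each that's 28 chords.
Overall: 65 chords over 35 bars → 65/35 = 13/7 chords per bar.

13/7 chords per bar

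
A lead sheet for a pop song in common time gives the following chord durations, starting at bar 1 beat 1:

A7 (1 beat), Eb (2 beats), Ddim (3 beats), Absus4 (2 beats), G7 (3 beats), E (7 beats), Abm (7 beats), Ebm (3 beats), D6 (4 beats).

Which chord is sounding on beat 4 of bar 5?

Abm

Beat 4 of bar 5 is beat (5−1)×4 + 4 = 20 overall.
Running totals: A7 ends at 1, Eb ends at 3, Ddim ends at 6, Absus4 ends at 8, G7 ends at 11, E ends at 18, Abm ends at 25.
Beat 20 falls within Abm.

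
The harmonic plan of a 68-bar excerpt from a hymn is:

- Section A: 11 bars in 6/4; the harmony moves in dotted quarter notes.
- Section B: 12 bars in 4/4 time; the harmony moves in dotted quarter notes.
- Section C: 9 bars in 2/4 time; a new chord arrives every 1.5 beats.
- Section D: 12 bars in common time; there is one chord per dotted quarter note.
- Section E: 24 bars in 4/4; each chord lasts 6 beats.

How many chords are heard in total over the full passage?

A: 11 bars × 6 beats = 66 beats; 1.5 beats/chord → 44 chords.
B: 12 bars × 4 beats = 48 beats; 1.5 beats/chord → 32 chords.
C: 9 bars × 2 beats = 18 beats; 1.5 beats/chord → 12 chords.
D: 12 bars × 4 beats = 48 beats; 1.5 beats/chord → 32 chords.
E: 24 bars × 4 beats = 96 beats; 6 beats/chord → 16 chords.
Total: 44 + 32 + 12 + 32 + 16 = 136.

136 chords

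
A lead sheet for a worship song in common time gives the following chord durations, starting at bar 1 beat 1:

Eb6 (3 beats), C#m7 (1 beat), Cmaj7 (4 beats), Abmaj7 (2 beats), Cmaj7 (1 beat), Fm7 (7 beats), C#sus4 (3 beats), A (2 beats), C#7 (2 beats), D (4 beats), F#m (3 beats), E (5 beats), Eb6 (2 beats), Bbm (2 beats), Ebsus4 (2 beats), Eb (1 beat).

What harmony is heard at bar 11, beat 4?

Eb

Beat 4 of bar 11 is beat (11−1)×4 + 4 = 44 overall.
Running totals: Eb6 ends at 3, C#m7 ends at 4, Cmaj7 ends at 8, Abmaj7 ends at 10, Cmaj7 ends at 11, Fm7 ends at 18, C#sus4 ends at 21, A ends at 23, C#7 ends at 25, D ends at 29, F#m ends at 32, E ends at 37, Eb6 ends at 39, Bbm ends at 41, Ebsus4 ends at 43, Eb ends at 44.
Beat 44 falls within Eb.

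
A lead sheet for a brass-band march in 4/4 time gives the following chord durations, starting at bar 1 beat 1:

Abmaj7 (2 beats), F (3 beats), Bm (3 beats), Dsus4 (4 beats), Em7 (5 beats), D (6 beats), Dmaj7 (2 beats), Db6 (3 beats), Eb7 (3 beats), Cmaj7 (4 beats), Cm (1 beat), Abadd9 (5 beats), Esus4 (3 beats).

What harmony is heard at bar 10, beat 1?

Beat 1 of bar 10 is beat (10−1)×4 + 1 = 37 overall.
Running totals: Abmaj7 ends at 2, F ends at 5, Bm ends at 8, Dsus4 ends at 12, Em7 ends at 17, D ends at 23, Dmaj7 ends at 25, Db6 ends at 28, Eb7 ends at 31, Cmaj7 ends at 35, Cm ends at 36, Abadd9 ends at 41.
Beat 37 falls within Abadd9.

Abadd9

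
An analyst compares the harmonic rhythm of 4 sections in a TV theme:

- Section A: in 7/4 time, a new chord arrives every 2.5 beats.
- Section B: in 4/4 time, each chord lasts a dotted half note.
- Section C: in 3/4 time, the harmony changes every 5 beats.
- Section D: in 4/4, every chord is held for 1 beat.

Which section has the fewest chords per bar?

A: 7 beats/bar ÷ 2.5 beats/chord = 2.8 chords/bar.
B: 4 beats/bar ÷ 3 beats/chord = 4/3 chords/bar.
C: 3 beats/bar ÷ 5 beats/chord = 0.6 chords/bar.
D: 4 beats/bar ÷ 1 beat/chord = 4 chords/bar.
Slowest is C at 0.6 chords/bar.

Section C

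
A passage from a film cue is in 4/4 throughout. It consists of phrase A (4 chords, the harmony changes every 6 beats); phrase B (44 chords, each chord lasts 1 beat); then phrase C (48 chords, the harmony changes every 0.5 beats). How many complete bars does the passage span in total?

23 bars

A: 4 × 6 = 24 beats = 6 bars.
B: 44 × 1 = 44 beats = 11 bars.
C: 48 × 0.5 = 24 beats = 6 bars.
Total: 6 + 11 + 6 = 23 bars.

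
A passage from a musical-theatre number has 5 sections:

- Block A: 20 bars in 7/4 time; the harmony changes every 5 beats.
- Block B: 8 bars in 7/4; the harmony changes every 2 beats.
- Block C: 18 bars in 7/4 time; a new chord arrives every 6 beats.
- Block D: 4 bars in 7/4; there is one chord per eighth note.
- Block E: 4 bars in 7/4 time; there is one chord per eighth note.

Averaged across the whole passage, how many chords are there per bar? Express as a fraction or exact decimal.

3.5 chords per bar

A: 20 bars of 7 beats is 140 beats; at 5 beats each that's 28 chords.
B: 8 bars of 7 beats is 56 beats; at 2 beats each that's 28 chords.
C: 18 bars of 7 beats is 126 beats; at 6 beats each that's 21 chords.
D: 4 bars of 7 beats is 28 beats; at 0.5 beats each that's 56 chords.
E: 4 bars of 7 beats is 28 beats; at 0.5 beats each that's 56 chords.
Overall: 189 chords over 54 bars → 189/54 = 3.5 chords per bar.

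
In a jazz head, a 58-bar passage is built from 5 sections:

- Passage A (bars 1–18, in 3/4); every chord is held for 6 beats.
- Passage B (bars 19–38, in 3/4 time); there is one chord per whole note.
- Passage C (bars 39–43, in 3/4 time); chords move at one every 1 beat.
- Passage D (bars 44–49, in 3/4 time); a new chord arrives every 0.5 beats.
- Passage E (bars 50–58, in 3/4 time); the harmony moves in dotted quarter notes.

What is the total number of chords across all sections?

93 chords

A: 18 bars × 3 beats = 54 beats; 6 beats/chord → 9 chords.
B: 20 bars × 3 beats = 60 beats; 4 beats/chord → 15 chords.
C: 5 bars × 3 beats = 15 beats; 1 beat/chord → 15 chords.
D: 6 bars × 3 beats = 18 beats; 0.5 beats/chord → 36 chords.
E: 9 bars × 3 beats = 27 beats; 1.5 beats/chord → 18 chords.
Total: 9 + 15 + 15 + 36 + 18 = 93.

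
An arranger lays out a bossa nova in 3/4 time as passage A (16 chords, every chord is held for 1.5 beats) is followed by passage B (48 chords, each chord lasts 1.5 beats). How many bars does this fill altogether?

32 bars

A: 16 × 1.5 = 24 beats = 8 bars.
B: 48 × 1.5 = 72 beats = 24 bars.
Total: 8 + 24 = 32 bars.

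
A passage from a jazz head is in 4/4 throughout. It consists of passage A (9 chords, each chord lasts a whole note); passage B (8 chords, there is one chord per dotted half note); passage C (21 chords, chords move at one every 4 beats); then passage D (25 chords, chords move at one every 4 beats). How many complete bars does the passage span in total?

61 bars

A: 9 × 4 = 36 beats = 9 bars.
B: 8 × 3 = 24 beats = 6 bars.
C: 21 × 4 = 84 beats = 21 bars.
D: 25 × 4 = 100 beats = 25 bars.
Total: 9 + 6 + 21 + 25 = 61 bars.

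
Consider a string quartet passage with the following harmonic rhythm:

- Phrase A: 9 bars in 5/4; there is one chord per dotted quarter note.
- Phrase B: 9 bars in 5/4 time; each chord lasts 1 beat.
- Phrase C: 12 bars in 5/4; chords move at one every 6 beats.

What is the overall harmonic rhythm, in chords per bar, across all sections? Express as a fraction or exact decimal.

A: 9 × 5 = 45 beats ÷ 1.5 = 30 chords.
B: 9 × 5 = 45 beats ÷ 1 = 45 chords.
C: 12 × 5 = 60 beats ÷ 6 = 10 chords.
Overall: 85 chords over 30 bars → 85/30 = 17/6 chords per bar.

17/6 chords per bar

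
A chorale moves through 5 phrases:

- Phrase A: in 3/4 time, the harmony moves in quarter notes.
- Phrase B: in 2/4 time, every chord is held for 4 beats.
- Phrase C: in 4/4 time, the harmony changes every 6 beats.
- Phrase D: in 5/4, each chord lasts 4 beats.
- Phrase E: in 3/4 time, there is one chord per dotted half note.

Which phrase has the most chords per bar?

Phrase A

A: each chord is 1 beat in 3/4, so 3 per bar.
B: each chord is 4 beats in 2/4, so 0.5 per bar.
C: each chord is 6 beats in 4/4, so 2/3 per bar.
D: each chord is 4 beats in 5/4, so 1.25 per bar.
E: each chord is 3 beats in 3/4, so 1 per bar.
Fastest is A at 3 chords/bar.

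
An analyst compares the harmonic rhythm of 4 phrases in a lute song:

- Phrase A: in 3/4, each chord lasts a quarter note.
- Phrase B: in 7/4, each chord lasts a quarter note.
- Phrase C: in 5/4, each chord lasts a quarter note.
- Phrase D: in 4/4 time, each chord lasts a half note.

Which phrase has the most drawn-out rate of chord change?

Phrase D

A: 3 beats/bar ÷ 1 beat/chord = 3 chords/bar.
B: 7 beats/bar ÷ 1 beat/chord = 7 chords/bar.
C: 5 beats/bar ÷ 1 beat/chord = 5 chords/bar.
D: 4 beats/bar ÷ 2 beats/chord = 2 chords/bar.
Slowest is D at 2 chords/bar.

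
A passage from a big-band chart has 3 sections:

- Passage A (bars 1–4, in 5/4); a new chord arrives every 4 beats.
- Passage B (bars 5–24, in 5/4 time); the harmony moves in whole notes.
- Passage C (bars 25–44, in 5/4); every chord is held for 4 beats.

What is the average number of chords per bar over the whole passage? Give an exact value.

A: 4 × 5 = 20 beats ÷ 4 = 5 chords.
B: 20 × 5 = 100 beats ÷ 4 = 25 chords.
C: 20 × 5 = 100 beats ÷ 4 = 25 chords.
Overall: 55 chords over 44 bars → 55/44 = 1.25 chords per bar.

1.25 chords per bar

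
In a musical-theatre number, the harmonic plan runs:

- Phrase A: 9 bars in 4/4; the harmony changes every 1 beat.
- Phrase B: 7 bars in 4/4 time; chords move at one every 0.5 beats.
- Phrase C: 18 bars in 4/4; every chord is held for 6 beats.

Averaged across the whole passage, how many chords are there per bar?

52/17 chords per bar

A: 9 × 4 = 36 beats ÷ 1 = 36 chords.
B: 7 × 4 = 28 beats ÷ 0.5 = 56 chords.
C: 18 × 4 = 72 beats ÷ 6 = 12 chords.
Overall: 104 chords over 34 bars → 104/34 = 52/17 chords per bar.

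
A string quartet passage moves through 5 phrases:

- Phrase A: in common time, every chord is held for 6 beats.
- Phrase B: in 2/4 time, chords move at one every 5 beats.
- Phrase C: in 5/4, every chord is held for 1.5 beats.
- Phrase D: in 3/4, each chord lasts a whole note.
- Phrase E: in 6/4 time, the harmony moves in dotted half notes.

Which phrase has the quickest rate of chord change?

A: each chord is 6 beats in 4/4, so 2/3 per bar.
B: each chord is 5 beats in 2/4, so 0.4 per bar.
C: each chord is 1.5 beats in 5/4, so 10/3 per bar.
D: each chord is 4 beats in 3/4, so 0.75 per bar.
E: each chord is 3 beats in 6/4, so 2 per bar.
Fastest is C at 10/3 chords/bar.

Phrase C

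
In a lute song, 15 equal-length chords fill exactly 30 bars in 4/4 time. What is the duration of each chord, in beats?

8 beats

30 bars × 4 beats/bar = 120 beats total.
120 beats ÷ 15 chords = 8 beats per chord.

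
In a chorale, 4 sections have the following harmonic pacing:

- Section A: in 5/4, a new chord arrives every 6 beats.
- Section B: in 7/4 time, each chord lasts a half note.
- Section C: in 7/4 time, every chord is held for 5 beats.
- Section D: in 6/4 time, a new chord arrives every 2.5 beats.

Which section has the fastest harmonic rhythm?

Section B

A: 5/6 = 5/6 chords/bar.
B: 7/2 = 3.5 chords/bar.
C: 7/5 = 1.4 chords/bar.
D: 6/2.5 = 2.4 chords/bar.
Fastest is B at 3.5 chords/bar.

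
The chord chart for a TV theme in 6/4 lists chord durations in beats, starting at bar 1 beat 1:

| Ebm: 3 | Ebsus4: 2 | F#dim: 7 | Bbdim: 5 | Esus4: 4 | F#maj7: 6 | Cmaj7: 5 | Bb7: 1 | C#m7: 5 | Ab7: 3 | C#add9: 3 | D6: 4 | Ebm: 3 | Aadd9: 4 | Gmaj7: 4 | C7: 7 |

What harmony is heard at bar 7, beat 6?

Beat 6 of bar 7 is beat (7−1)×6 + 6 = 42 overall.
Running totals: Ebm ends at 3, Ebsus4 ends at 5, F#dim ends at 12, Bbdim ends at 17, Esus4 ends at 21, F#maj7 ends at 27, Cmaj7 ends at 32, Bb7 ends at 33, C#m7 ends at 38, Ab7 ends at 41, C#add9 ends at 44.
Beat 42 falls within C#add9.

C#add9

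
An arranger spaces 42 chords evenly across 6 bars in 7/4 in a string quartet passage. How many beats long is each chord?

1 beat

6 bars × 7 beats/bar = 42 beats total.
42 beats ÷ 42 chords = 1 beats per chord.
(That is a quarter note.)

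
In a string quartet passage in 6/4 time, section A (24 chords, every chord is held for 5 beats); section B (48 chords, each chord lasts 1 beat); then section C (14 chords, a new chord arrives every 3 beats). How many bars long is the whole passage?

35 bars

A: 24 × 5 = 120 beats = 20 bars.
B: 48 × 1 = 48 beats = 8 bars.
C: 14 × 3 = 42 beats = 7 bars.
Total: 20 + 8 + 7 = 35 bars.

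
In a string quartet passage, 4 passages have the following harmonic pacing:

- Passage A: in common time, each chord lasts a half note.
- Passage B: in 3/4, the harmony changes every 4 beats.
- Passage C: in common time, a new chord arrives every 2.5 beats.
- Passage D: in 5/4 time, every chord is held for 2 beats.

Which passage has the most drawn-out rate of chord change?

A: 4/2 = 2 chords/bar.
B: 3/4 = 0.75 chords/bar.
C: 4/2.5 = 1.6 chords/bar.
D: 5/2 = 2.5 chords/bar.
Slowest is B at 0.75 chords/bar.

Passage B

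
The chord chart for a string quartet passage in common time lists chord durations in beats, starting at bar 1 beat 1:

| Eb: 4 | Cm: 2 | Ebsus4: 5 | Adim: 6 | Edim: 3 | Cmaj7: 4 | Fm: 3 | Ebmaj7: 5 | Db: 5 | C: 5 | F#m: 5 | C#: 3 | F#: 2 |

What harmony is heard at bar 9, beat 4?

Beat 4 of bar 9 is beat (9−1)×4 + 4 = 36 overall.
Running totals: Eb ends at 4, Cm ends at 6, Ebsus4 ends at 11, Adim ends at 17, Edim ends at 20, Cmaj7 ends at 24, Fm ends at 27, Ebmaj7 ends at 32, Db ends at 37.
Beat 36 falls within Db.

Db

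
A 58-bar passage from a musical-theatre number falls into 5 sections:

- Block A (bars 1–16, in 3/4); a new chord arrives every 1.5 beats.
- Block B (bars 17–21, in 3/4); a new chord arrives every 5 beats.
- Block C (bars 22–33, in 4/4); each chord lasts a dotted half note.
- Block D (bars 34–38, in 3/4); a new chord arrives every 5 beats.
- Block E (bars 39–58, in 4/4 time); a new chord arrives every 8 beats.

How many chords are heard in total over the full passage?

64 chords

A: 16·3 = 48 beats, 48/1.5 = 32 chords.
B: 5·3 = 15 beats, 15/5 = 3 chords.
C: 12·4 = 48 beats, 48/3 = 16 chords.
D: 5·3 = 15 beats, 15/5 = 3 chords.
E: 20·4 = 80 beats, 80/8 = 10 chords.
Total: 32 + 3 + 16 + 3 + 10 = 64.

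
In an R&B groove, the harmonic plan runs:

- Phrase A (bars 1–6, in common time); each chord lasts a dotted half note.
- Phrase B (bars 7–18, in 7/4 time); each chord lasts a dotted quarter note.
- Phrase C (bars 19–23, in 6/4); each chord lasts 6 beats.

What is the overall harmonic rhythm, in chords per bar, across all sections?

3 chords per bar

A: 6 × 4 = 24 beats ÷ 3 = 8 chords.
B: 12 × 7 = 84 beats ÷ 1.5 = 56 chords.
C: 5 × 6 = 30 beats ÷ 6 = 5 chords.
Overall: 69 chords over 23 bars → 69/23 = 3 chords per bar.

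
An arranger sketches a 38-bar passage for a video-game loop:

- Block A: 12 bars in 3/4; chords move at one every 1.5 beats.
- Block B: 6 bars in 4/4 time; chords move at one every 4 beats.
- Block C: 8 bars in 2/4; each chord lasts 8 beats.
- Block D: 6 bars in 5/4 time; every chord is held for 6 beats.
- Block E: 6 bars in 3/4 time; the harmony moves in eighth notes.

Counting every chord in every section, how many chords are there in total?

A: 12 bars × 3 beats = 36 beats; 1.5 beats/chord → 24 chords.
B: 6 bars × 4 beats = 24 beats; 4 beats/chord → 6 chords.
C: 8 bars × 2 beats = 16 beats; 8 beats/chord → 2 chords.
D: 6 bars × 5 beats = 30 beats; 6 beats/chord → 5 chords.
E: 6 bars × 3 beats = 18 beats; 0.5 beats/chord → 36 chords.
Total: 24 + 6 + 2 + 5 + 36 = 73.

73 chords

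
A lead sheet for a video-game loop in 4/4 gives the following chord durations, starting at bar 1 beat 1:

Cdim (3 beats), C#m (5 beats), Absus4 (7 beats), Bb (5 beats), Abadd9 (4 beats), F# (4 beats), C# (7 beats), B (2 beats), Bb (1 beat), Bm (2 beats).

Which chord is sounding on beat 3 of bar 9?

Beat 3 of bar 9 is beat (9−1)×4 + 3 = 35 overall.
Running totals: Cdim ends at 3, C#m ends at 8, Absus4 ends at 15, Bb ends at 20, Abadd9 ends at 24, F# ends at 28, C# ends at 35.
Beat 35 falls within C#.

C#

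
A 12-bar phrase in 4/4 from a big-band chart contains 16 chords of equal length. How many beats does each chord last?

3 beats

12 bars × 4 beats/bar = 48 beats total.
48 beats ÷ 16 chords = 3 beats per chord.
(That is a dotted half note.)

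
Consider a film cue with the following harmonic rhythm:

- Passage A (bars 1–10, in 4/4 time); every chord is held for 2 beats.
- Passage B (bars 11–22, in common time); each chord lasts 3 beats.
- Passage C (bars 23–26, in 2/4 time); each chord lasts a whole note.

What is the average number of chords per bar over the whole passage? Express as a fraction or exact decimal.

19/13 chords per bar

A: 10 × 4 = 40 beats ÷ 2 = 20 chords.
B: 12 × 4 = 48 beats ÷ 3 = 16 chords.
C: 4 × 2 = 8 beats ÷ 4 = 2 chords.
Overall: 38 chords over 26 bars → 38/26 = 19/13 chords per bar.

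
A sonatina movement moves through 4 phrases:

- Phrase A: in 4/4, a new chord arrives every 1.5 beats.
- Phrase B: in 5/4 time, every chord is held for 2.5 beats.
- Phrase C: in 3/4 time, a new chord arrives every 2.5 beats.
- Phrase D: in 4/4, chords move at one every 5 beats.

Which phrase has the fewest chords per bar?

A: each chord is 1.5 beats in 4/4, so 8/3 per bar.
B: each chord is 2.5 beats in 5/4, so 2 per bar.
C: each chord is 2.5 beats in 3/4, so 1.2 per bar.
D: each chord is 5 beats in 4/4, so 0.8 per bar.
Slowest is D at 0.8 chords/bar.

Phrase D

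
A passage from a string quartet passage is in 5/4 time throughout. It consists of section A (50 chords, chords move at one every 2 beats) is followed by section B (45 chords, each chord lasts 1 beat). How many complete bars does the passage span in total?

29 bars

A: 50 × 2 = 100 beats = 20 bars.
B: 45 × 1 = 45 beats = 9 bars.
Total: 20 + 9 = 29 bars.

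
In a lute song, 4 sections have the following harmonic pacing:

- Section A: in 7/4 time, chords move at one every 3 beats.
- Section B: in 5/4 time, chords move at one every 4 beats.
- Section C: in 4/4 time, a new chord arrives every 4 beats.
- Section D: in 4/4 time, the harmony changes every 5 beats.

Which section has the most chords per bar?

A: 7 beats/bar ÷ 3 beats/chord = 7/3 chords/bar.
B: 5 beats/bar ÷ 4 beats/chord = 1.25 chords/bar.
C: 4 beats/bar ÷ 4 beats/chord = 1 chord/bar.
D: 4 beats/bar ÷ 5 beats/chord = 0.8 chords/bar.
Fastest is A at 7/3 chords/bar.

Section A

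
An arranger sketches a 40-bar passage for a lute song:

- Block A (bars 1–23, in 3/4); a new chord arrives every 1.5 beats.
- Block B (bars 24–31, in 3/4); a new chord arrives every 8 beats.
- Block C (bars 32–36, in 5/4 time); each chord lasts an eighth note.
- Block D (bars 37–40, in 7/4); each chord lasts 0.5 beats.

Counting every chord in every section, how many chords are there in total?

155 chords

A: 23·3 = 69 beats, 69/1.5 = 46 chords.
B: 8·3 = 24 beats, 24/8 = 3 chords.
C: 5·5 = 25 beats, 25/0.5 = 50 chords.
D: 4·7 = 28 beats, 28/0.5 = 56 chords.
Total: 46 + 3 + 50 + 56 = 155.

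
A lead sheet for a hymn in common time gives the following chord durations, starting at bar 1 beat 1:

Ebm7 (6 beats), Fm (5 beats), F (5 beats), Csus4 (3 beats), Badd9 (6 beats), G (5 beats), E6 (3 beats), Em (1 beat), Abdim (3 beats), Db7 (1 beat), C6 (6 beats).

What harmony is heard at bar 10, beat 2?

Db7

Beat 2 of bar 10 is beat (10−1)×4 + 2 = 38 overall.
Running totals: Ebm7 ends at 6, Fm ends at 11, F ends at 16, Csus4 ends at 19, Badd9 ends at 25, G ends at 30, E6 ends at 33, Em ends at 34, Abdim ends at 37, Db7 ends at 38.
Beat 38 falls within Db7.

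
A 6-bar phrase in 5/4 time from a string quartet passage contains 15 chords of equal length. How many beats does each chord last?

6 bars × 5 beats/bar = 30 beats total.
30 beats ÷ 15 chords = 2 beats per chord.
(That is a half note.)

2 beats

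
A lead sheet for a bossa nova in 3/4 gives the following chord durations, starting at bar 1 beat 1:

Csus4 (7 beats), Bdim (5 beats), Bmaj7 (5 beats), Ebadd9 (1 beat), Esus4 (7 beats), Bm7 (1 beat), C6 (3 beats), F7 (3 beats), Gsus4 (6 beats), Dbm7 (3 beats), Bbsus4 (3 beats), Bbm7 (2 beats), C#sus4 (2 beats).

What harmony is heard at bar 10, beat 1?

C6

Beat 1 of bar 10 is beat (10−1)×3 + 1 = 28 overall.
Running totals: Csus4 ends at 7, Bdim ends at 12, Bmaj7 ends at 17, Ebadd9 ends at 18, Esus4 ends at 25, Bm7 ends at 26, C6 ends at 29.
Beat 28 falls within C6.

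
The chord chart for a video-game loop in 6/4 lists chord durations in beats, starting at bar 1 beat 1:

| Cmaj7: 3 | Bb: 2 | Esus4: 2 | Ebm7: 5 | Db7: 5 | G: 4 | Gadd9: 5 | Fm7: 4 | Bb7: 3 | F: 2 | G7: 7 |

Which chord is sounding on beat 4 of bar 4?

Beat 4 of bar 4 is beat (4−1)×6 + 4 = 22 overall.
Running totals: Cmaj7 ends at 3, Bb ends at 5, Esus4 ends at 7, Ebm7 ends at 12, Db7 ends at 17, G ends at 21, Gadd9 ends at 26.
Beat 22 falls within Gadd9.

Gadd9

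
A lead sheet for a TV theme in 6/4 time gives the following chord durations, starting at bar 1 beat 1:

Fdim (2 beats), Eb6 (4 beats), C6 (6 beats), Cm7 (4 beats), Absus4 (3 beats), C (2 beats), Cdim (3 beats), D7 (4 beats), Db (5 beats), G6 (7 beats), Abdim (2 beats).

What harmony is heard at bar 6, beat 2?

Beat 2 of bar 6 is beat (6−1)×6 + 2 = 32 overall.
Running totals: Fdim ends at 2, Eb6 ends at 6, C6 ends at 12, Cm7 ends at 16, Absus4 ends at 19, C ends at 21, Cdim ends at 24, D7 ends at 28, Db ends at 33.
Beat 32 falls within Db.

Db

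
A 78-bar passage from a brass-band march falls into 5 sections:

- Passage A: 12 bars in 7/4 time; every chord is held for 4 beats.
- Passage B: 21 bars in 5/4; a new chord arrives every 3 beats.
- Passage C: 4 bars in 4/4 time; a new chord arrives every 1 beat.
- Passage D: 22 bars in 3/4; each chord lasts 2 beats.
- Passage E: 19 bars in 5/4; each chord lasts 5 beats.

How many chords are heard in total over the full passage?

124 chords

A: 12 bars × 7 beats = 84 beats; 4 beats/chord → 21 chords.
B: 21 bars × 5 beats = 105 beats; 3 beats/chord → 35 chords.
C: 4 bars × 4 beats = 16 beats; 1 beat/chord → 16 chords.
D: 22 bars × 3 beats = 66 beats; 2 beats/chord → 33 chords.
E: 19 bars × 5 beats = 95 beats; 5 beats/chord → 19 chords.
Total: 21 + 35 + 16 + 33 + 19 = 124.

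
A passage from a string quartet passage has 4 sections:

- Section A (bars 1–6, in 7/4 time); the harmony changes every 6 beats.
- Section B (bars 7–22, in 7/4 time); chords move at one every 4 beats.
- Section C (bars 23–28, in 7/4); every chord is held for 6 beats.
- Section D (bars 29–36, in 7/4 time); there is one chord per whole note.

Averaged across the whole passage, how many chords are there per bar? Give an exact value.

A: 6 × 7 = 42 beats ÷ 6 = 7 chords.
B: 16 × 7 = 112 beats ÷ 4 = 28 chords.
C: 6 × 7 = 42 beats ÷ 6 = 7 chords.
D: 8 × 7 = 56 beats ÷ 4 = 14 chords.
Overall: 56 chords over 36 bars → 56/36 = 14/9 chords per bar.

14/9 chords per bar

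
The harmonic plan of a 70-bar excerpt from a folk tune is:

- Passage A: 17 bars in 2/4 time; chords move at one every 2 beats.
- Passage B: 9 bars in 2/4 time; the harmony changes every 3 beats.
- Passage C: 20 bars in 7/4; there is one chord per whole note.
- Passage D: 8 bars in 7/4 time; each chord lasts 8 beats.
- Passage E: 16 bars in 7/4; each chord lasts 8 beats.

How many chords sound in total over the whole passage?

79 chords

A has 34 beats and chords last 2 each, so 17 chords.
B has 18 beats and chords last 3 each, so 6 chords.
C has 140 beats and chords last 4 each, so 35 chords.
D has 56 beats and chords last 8 each, so 7 chords.
E has 112 beats and chords last 8 each, so 14 chords.
Total: 17 + 6 + 35 + 7 + 14 = 79.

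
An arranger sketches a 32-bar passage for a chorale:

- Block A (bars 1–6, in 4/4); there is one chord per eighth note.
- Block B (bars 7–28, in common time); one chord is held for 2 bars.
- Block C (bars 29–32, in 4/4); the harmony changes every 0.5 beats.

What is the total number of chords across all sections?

91 chords

A: 6 bars × 4 beats = 24 beats; 0.5 beats/chord → 48 chords.
B: 22 bars × 4 beats = 88 beats; 8 beats/chord → 11 chords.
C: 4 bars × 4 beats = 16 beats; 0.5 beats/chord → 32 chords.
Total: 48 + 11 + 32 = 91.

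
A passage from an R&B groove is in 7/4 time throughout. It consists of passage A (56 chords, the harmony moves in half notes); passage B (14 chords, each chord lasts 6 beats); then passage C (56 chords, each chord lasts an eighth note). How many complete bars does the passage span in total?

32 bars

A: 56 × 2 = 112 beats = 16 bars.
B: 14 × 6 = 84 beats = 12 bars.
C: 56 × 0.5 = 28 beats = 4 bars.
Total: 16 + 12 + 4 = 32 bars.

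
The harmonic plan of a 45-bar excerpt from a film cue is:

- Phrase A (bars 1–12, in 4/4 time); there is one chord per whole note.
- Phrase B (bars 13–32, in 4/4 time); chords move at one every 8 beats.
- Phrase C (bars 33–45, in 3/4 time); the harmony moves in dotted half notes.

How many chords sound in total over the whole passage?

35 chords

A: 12 bars × 4 beats = 48 beats; 4 beats/chord → 12 chords.
B: 20 bars × 4 beats = 80 beats; 8 beats/chord → 10 chords.
C: 13 bars × 3 beats = 39 beats; 3 beats/chord → 13 chords.
Total: 12 + 10 + 13 = 35.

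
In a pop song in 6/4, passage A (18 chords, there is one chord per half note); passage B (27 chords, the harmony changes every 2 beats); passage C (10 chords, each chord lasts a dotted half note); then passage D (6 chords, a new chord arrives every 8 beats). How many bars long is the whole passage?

28 bars

A: 18 × 2 = 36 beats = 6 bars.
B: 27 × 2 = 54 beats = 9 bars.
C: 10 × 3 = 30 beats = 5 bars.
D: 6 × 8 = 48 beats = 8 bars.
Total: 6 + 9 + 5 + 8 = 28 bars.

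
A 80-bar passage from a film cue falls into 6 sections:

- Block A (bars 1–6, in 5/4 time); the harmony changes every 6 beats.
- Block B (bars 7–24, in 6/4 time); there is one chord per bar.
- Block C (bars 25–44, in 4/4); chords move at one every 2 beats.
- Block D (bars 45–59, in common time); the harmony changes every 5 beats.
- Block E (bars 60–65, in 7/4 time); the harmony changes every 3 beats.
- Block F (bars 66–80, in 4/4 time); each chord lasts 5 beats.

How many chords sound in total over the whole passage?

101 chords

A has 30 beats and chords last 6 each, so 5 chords.
B has 108 beats and chords last 6 each, so 18 chords.
C has 80 beats and chords last 2 each, so 40 chords.
D has 60 beats and chords last 5 each, so 12 chords.
E has 42 beats and chords last 3 each, so 14 chords.
F has 60 beats and chords last 5 each, so 12 chords.
Total: 5 + 18 + 40 + 12 + 14 + 12 = 101.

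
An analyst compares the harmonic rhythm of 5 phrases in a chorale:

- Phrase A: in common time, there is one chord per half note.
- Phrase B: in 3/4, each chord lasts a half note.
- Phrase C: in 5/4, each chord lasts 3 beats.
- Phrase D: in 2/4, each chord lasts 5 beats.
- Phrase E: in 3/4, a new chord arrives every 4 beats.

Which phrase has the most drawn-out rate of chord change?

Phrase D

A: 4 beats/bar ÷ 2 beats/chord = 2 chords/bar.
B: 3 beats/bar ÷ 2 beats/chord = 1.5 chords/bar.
C: 5 beats/bar ÷ 3 beats/chord = 5/3 chords/bar.
D: 2 beats/bar ÷ 5 beats/chord = 0.4 chords/bar.
E: 3 beats/bar ÷ 4 beats/chord = 0.75 chords/bar.
Slowest is D at 0.4 chords/bar.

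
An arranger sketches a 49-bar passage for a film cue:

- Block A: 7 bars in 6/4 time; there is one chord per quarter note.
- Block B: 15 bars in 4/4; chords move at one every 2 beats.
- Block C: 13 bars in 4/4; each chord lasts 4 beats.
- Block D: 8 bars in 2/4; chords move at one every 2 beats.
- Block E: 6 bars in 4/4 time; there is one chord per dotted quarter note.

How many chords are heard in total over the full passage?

109 chords

A: 7·6 = 42 beats, 42/1 = 42 chords.
B: 15·4 = 60 beats, 60/2 = 30 chords.
C: 13·4 = 52 beats, 52/4 = 13 chords.
D: 8·2 = 16 beats, 16/2 = 8 chords.
E: 6·4 = 24 beats, 24/1.5 = 16 chords.
Total: 42 + 30 + 13 + 8 + 16 = 109.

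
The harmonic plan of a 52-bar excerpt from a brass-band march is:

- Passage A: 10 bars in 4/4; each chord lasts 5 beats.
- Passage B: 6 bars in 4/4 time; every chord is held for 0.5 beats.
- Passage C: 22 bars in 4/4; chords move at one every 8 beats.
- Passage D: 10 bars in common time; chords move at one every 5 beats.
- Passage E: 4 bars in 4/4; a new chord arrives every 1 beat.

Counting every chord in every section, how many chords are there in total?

91 chords

A: 10·4 = 40 beats, 40/5 = 8 chords.
B: 6·4 = 24 beats, 24/0.5 = 48 chords.
C: 22·4 = 88 beats, 88/8 = 11 chords.
D: 10·4 = 40 beats, 40/5 = 8 chords.
E: 4·4 = 16 beats, 16/1 = 16 chords.
Total: 8 + 48 + 11 + 8 + 16 = 91.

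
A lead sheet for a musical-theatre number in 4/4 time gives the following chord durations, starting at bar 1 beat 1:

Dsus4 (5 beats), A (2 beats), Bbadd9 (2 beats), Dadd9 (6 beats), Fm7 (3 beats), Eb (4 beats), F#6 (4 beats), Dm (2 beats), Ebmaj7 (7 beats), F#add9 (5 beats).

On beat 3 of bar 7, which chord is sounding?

Dm

Beat 3 of bar 7 is beat (7−1)×4 + 3 = 27 overall.
Running totals: Dsus4 ends at 5, A ends at 7, Bbadd9 ends at 9, Dadd9 ends at 15, Fm7 ends at 18, Eb ends at 22, F#6 ends at 26, Dm ends at 28.
Beat 27 falls within Dm.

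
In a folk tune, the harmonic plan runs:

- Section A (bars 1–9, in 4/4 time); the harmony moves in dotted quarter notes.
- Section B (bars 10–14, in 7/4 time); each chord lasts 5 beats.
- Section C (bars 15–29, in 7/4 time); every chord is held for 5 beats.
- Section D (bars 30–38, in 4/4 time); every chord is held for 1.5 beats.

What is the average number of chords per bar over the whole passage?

A: 9 × 4 = 36 beats ÷ 1.5 = 24 chords.
B: 5 × 7 = 35 beats ÷ 5 = 7 chords.
C: 15 × 7 = 105 beats ÷ 5 = 21 chords.
D: 9 × 4 = 36 beats ÷ 1.5 = 24 chords.
Overall: 76 chords over 38 bars → 76/38 = 2 chords per bar.

2 chords per bar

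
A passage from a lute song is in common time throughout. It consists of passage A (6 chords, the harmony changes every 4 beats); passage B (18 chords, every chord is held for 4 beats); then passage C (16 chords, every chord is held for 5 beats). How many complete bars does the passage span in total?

A: 6 × 4 = 24 beats = 6 bars.
B: 18 × 4 = 72 beats = 18 bars.
C: 16 × 5 = 80 beats = 20 bars.
Total: 6 + 18 + 20 = 44 bars.

44 bars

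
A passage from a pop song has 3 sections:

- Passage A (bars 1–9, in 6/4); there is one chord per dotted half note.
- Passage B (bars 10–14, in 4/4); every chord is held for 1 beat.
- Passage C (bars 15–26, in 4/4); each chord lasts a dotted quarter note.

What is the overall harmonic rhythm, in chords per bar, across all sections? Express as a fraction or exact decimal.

A: 9 × 6 = 54 beats ÷ 3 = 18 chords.
B: 5 × 4 = 20 beats ÷ 1 = 20 chords.
C: 12 × 4 = 48 beats ÷ 1.5 = 32 chords.
Overall: 70 chords over 26 bars → 70/26 = 35/13 chords per bar.

35/13 chords per bar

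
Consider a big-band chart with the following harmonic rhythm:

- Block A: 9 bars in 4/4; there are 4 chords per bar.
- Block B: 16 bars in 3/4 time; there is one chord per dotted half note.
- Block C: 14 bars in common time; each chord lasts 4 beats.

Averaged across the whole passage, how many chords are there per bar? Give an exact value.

A: 9 × 4 = 36 beats ÷ 1 = 36 chords.
B: 16 × 3 = 48 beats ÷ 3 = 16 chords.
C: 14 × 4 = 56 beats ÷ 4 = 14 chords.
Overall: 66 chords over 39 bars → 66/39 = 22/13 chords per bar.

22/13 chords per bar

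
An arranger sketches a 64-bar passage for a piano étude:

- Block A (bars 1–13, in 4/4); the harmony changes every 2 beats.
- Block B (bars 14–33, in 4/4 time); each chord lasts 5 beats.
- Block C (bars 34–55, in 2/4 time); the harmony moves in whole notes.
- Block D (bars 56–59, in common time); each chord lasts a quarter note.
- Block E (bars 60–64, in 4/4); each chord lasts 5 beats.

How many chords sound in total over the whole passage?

A: 13 bars × 4 beats = 52 beats; 2 beats/chord → 26 chords.
B: 20 bars × 4 beats = 80 beats; 5 beats/chord → 16 chords.
C: 22 bars × 2 beats = 44 beats; 4 beats/chord → 11 chords.
D: 4 bars × 4 beats = 16 beats; 1 beat/chord → 16 chords.
E: 5 bars × 4 beats = 20 beats; 5 beats/chord → 4 chords.
Total: 26 + 16 + 11 + 16 + 4 = 73.

73 chords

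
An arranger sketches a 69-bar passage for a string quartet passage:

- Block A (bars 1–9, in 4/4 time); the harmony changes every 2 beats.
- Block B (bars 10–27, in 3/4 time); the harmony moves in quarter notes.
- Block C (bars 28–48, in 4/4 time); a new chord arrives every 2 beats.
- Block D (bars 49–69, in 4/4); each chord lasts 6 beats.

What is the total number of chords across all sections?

128 chords

A: 9 bars × 4 beats = 36 beats; 2 beats/chord → 18 chords.
B: 18 bars × 3 beats = 54 beats; 1 beat/chord → 54 chords.
C: 21 bars × 4 beats = 84 beats; 2 beats/chord → 42 chords.
D: 21 bars × 4 beats = 84 beats; 6 beats/chord → 14 chords.
Total: 18 + 54 + 42 + 14 = 128.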